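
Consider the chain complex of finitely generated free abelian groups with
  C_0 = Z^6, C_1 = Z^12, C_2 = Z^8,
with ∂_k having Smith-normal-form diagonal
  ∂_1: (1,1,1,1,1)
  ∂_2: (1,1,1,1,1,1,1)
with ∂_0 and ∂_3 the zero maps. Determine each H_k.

H_0: b_0 = 6 − 0 − 5 = 1; torsion from ∂_1 factors > 1: none. So H_0 ≅ Z.
H_1: b_1 = 12 − 5 − 7 = 0; torsion from ∂_2 factors > 1: none. So H_1 ≅ 0.
H_2: b_2 = 8 − 7 − 0 = 1; torsion from ∂_3 factors > 1: none. So H_2 ≅ Z.

H_0 ≅ Z,  H_1 = 0,  H_2 ≅ Z.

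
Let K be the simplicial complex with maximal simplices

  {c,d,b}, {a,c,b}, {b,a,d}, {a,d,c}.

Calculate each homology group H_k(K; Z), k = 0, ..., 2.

H_0 ≅ Z,  H_1 = 0,  H_2 ≅ Z.

Fix the vertex order a < b < c < d and write every simplex with vertices in increasing order. Then dim K = 2 and the simplices of K are:

  0-simplices (4): a, b, c, d
  1-simplices (6): ab, ac, ad, bc, bd, cd
  2-simplices (4): abc, abd, acd, bcd

so the chain groups are C_0 ≅ Z^4, C_1 ≅ Z^6, C_2 ≅ Z^4.

Boundary ∂_1: C_1 → C_0 maps an edge to its endpoints' difference, ∂[p,q] = q − p. For instance
  ∂ac = c − a.
The 4×6 boundary matrix has rank 3 and Smith normal form diag(1,1,1).

∂_2: C_2 → C_1 sends each 2-simplex [p,q,r] to [q,r] − [p,r] + [p,q]. For instance
  ∂abd = bd − ad + ab,
  ∂bcd = cd − bd + bc.
As a 6×4 matrix over Z this has rank 3, with invariant factors (1,1,1).

Computing H_k = (kernel of ∂_k) / (image of ∂_{k+1}):

  H_0: rank C_0 − rank ∂_1 = 4 − 3 = 1, and the invariant factors of ∂_1 are all 1, so H_0 ≅ Z.
  H_1: rank ker ∂_1 − rank ∂_2 = (6 − 3) − 3 = 0, and the invariant factors of ∂_2 are all 1, so H_1 ≅ 0.
  H_2: rank ker ∂_2 − rank ∂_3 = (4 − 3) − 0 = 1, and there is no ∂_3, so H_2 ≅ Z.

As a check, the Euler characteristic is 4 − 6 + 4 = 2, which agrees with 1 − 0 + 1 = 2.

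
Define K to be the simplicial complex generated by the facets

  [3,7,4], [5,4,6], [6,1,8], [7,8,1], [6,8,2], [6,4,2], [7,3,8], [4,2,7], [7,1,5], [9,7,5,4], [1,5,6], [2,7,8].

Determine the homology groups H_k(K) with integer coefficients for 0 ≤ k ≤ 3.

H_0 = Z,  H_1 = 0,  H_2 = Z,  H_3 = 0.

Take the total order 1 < 2 < 3 < 4 < 5 < 6 < 7 < 8 < 9 on the vertex set. Then K (dimension 3) consists of the simplices:

  0-simplices (9): [1], [2], [3], [4], [5], [6], [7], [8], [9]
  1-simplices (21): [1,5], [1,6], [1,7], [1,8], [2,4], [2,6], [2,7], [2,8], [3,4], [3,7], [3,8], [4,5], [4,6], [4,7], [4,9], [5,6], [5,7], [5,9], [6,8], [7,8], [7,9]
  2-simplices (15): [1,5,6], [1,5,7], [1,6,8], [1,7,8], [2,4,6], [2,4,7], [2,6,8], [2,7,8], [3,4,7], [3,7,8], [4,5,6], [4,5,7], [4,5,9], [4,7,9], [5,7,9]
  3-simplices (1): [4,5,7,9]

giving chain groups C_0 ≅ Z^9, C_1 ≅ Z^21, C_2 ≅ Z^15, C_3 ≅ Z^1.

Boundary ∂_1: C_1 → C_0 is given by ∂[p,q] = [q] − [p]. For instance
  ∂[2,4] = [4] − [2].
This gives a 9×21 integer matrix of rank 8; reducing to Smith normal form yields diagonal entries (1,1,1,1,1,1,1,1).

∂_2: C_2 → C_1 sends each 2-simplex [p,q,r] to [q,r] − [p,r] + [p,q]. For instance
  ∂[3,4,7] = [4,7] − [3,7] + [3,4],
  ∂[2,4,6] = [4,6] − [2,6] + [2,4].
The 21×15 boundary matrix has rank 13 and Smith normal form diag(1,1,1,1,1,1,1,1,1,1,1,1,1).

Boundary ∂_3: C_3 → C_2 sends each 3-simplex σ to the alternating sum Σ_i (−1)^i (σ with its i-th vertex removed). For instance
  ∂[4,5,7,9] = [5,7,9] − [4,7,9] + [4,5,9] − [4,5,7].
The 15×1 boundary matrix has rank 1 and Smith normal form diag(1).

Reading off H_k = ker ∂_k / im ∂_{k+1}:

  H_0: rank C_0 − rank ∂_1 = 9 − 8 = 1, and the invariant factors of ∂_1 are all 1, so H_0 ≅ Z.
  H_1: rank ker ∂_1 − rank ∂_2 = (21 − 8) − 13 = 0, and the invariant factors of ∂_2 are all 1, so H_1 ≅ 0.
  H_2: rank ker ∂_2 − rank ∂_3 = (15 − 13) − 1 = 1, and the invariant factors of ∂_3 are all 1, so H_2 ≅ Z.
  H_3: rank ker ∂_3 − rank ∂_4 = (1 − 1) − 0 = 0, and there is no ∂_4, so H_3 ≅ 0.

As a check, the Euler characteristic is 9 − 21 + 15 − 1 = 2, which agrees with 1 − 0 + 1 − 0 = 2.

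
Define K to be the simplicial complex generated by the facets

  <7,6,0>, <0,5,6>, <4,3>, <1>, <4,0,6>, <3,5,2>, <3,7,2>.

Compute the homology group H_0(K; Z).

H_0 = Z^2.

Fix the vertex order 0 < 1 < 2 < 3 < 4 < 5 < 6 < 7 and write every simplex with vertices in increasing order. Then dim K = 2 and the simplices of K are:

  0-simplices (8): [0], [1], [2], [3], [4], [5], [6], [7]
  1-simplices (13): [0,4], [0,5], [0,6], [0,7], [2,3], [2,5], [2,7], [3,4], [3,5], [3,7], [4,6], [5,6], [6,7]
  2-simplices (5): [0,4,6], [0,5,6], [0,6,7], [2,3,5], [2,3,7]

Hence C_0 ≅ Z^8, C_1 ≅ Z^13, C_2 ≅ Z^5.

∂_1: C_1 → C_0 is given by ∂[p,q] = [q] − [p]. For instance
  ∂[2,5] = [5] − [2].
This gives a 8×13 integer matrix of rank 6; reducing to Smith normal form yields diagonal entries (1,1,1,1,1,1).

The boundary map ∂_2: C_2 → C_1 acts by ∂[p,q,r] = [q,r] − [p,r] + [p,q]. For instance
  ∂[0,4,6] = [4,6] − [0,6] + [0,4],
  ∂[2,3,5] = [3,5] − [2,5] + [2,3].
The 13×5 boundary matrix has rank 5 and Smith normal form diag(1,1,1,1,1).

Reading off H_k = ker ∂_k / im ∂_{k+1}:

  H_0: rank C_0 − rank ∂_1 = 8 − 6 = 2, and the invariant factors of ∂_1 are all 1, so H_0 ≅ Z^2.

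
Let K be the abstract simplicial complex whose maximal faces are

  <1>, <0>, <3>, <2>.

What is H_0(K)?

H_0 = Z^4.

Order the vertices as 0 < 1 < 2 < 3. Listing each simplex with vertices in this order, K has dimension 0 with simplices:

  0-simplices (4): [0], [1], [2], [3]

so the chain groups are C_0 ≅ Z^4.

From H_k ≅ ker(∂_k) / im(∂_{k+1}) we obtain:

  H_0: rank C_0 − rank ∂_1 = 4 − 0 = 4, and there is no ∂_1, so H_0 ≅ Z^4.

(K is a triangulation of a set of 4 points.)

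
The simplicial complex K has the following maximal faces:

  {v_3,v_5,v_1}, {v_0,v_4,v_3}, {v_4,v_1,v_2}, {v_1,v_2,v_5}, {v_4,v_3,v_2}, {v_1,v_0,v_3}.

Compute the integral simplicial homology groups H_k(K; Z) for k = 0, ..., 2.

H_0 ≅ Z,  H_1 ≅ Z,  H_2 = 0.

We work with the vertex ordering v_0 < v_1 < v_2 < v_3 < v_4 < v_5. The simplices of K, each written with vertices in increasing order, are:

  0-simplices (6): [v_0], [v_1], [v_2], [v_3], [v_4], [v_5]
  1-simplices (12): [v_0,v_1], [v_0,v_3], [v_0,v_4], [v_1,v_2], [v_1,v_3], [v_1,v_4], [v_1,v_5], [v_2,v_3], [v_2,v_4], [v_2,v_5], [v_3,v_4], [v_3,v_5]
  2-simplices (6): [v_0,v_1,v_3], [v_0,v_3,v_4], [v_1,v_2,v_4], [v_1,v_2,v_5], [v_1,v_3,v_5], [v_2,v_3,v_4]

giving chain groups C_0 ≅ Z^6, C_1 ≅ Z^12, C_2 ≅ Z^6.

Boundary ∂_1: C_1 → C_0 is given by ∂[p,q] = [q] − [p]. For instance
  ∂[v_3,v_4] = [v_4] − [v_3].
This gives a 6×12 integer matrix of rank 5; reducing to Smith normal form yields diagonal entries (1,1,1,1,1).

Boundary ∂_2: C_2 → C_1 acts by ∂[p,q,r] = [q,r] − [p,r] + [p,q]. For instance
  ∂[v_2,v_3,v_4] = [v_3,v_4] − [v_2,v_4] + [v_2,v_3],
  ∂[v_1,v_2,v_4] = [v_2,v_4] − [v_1,v_4] + [v_1,v_2].
As a 12×6 matrix over Z this has rank 6, with invariant factors (1,1,1,1,1,1).

Now H_k = ker ∂_k / im ∂_{k+1}, so:

  H_0: rank C_0 − rank ∂_1 = 6 − 5 = 1, and the invariant factors of ∂_1 are all 1, so H_0 = Z.
  H_1: rank ker ∂_1 − rank ∂_2 = (12 − 5) − 6 = 1, and the invariant factors of ∂_2 are all 1, so H_1 = Z.
  H_2: rank ker ∂_2 − rank ∂_3 = (6 − 6) − 0 = 0, and there is no ∂_3, so H_2 = 0.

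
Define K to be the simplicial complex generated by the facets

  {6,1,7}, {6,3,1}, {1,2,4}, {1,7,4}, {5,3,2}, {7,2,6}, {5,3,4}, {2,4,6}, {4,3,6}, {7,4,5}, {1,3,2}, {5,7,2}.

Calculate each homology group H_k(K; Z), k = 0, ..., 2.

We work with the vertex ordering 1 < 2 < 3 < 4 < 5 < 6 < 7. The simplices of K, each written with vertices in increasing order, are:

  0-simplices (7): [1], [2], [3], [4], [5], [6], [7]
  1-simplices (18): [1,2], [1,3], [1,4], [1,6], [1,7], [2,3], [2,4], [2,5], [2,6], [2,7], [3,4], [3,5], [3,6], [4,5], [4,6], [4,7], [5,7], [6,7]
  2-simplices (12): [1,2,3], [1,2,4], [1,3,6], [1,4,7], [1,6,7], [2,3,5], [2,4,6], [2,5,7], [2,6,7], [3,4,5], [3,4,6], [4,5,7]

Hence C_0 ≅ Z^7, C_1 ≅ Z^18, C_2 ≅ Z^12.

∂_1: C_1 → C_0 is given by ∂[p,q] = [q] − [p].
The 7×18 boundary matrix has rank 6 and Smith normal form diag(1,1,1,1,1,1).

Boundary ∂_2: C_2 → C_1 sends each 2-simplex [p,q,r] to [q,r] − [p,r] + [p,q]. For instance
  ∂[2,3,5] = [3,5] − [2,5] + [2,3],
  ∂[3,4,6] = [4,6] − [3,6] + [3,4].
As a 18×12 matrix over Z this has rank 12, with invariant factors (1,1,1,1,1,1,1,1,1,1,1,2).

From H_k ≅ ker(∂_k) / im(∂_{k+1}) we obtain:

  H_0: rank C_0 − rank ∂_1 = 7 − 6 = 1, and the invariant factors of ∂_1 are all 1, so H_0 ≅ Z.
  H_1: rank ker ∂_1 − rank ∂_2 = (18 − 6) − 12 = 0, and ∂_2 has invariant factor 2 > 1, so H_1 ≅ Z/2.
  H_2: rank ker ∂_2 − rank ∂_3 = (12 − 12) − 0 = 0, and there is no ∂_3, so H_2 ≅ 0.

As a check, the Euler characteristic is 7 − 18 + 12 = 1, which agrees with 1 − 0 + 0 = 1.

H_0 = Z,  H_1 = Z/2,  H_2 = 0.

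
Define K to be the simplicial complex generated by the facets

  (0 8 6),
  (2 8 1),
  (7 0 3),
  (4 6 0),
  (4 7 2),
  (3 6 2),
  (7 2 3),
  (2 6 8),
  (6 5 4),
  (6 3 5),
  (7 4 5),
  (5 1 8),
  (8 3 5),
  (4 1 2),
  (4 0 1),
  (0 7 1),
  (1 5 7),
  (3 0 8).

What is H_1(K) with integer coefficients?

H_1 = Z ⊕ Z/2Z.

Order the vertices as 0 < 1 < 2 < 3 < 4 < 5 < 6 < 7 < 8. Listing each simplex with vertices in this order, K has dimension 2 with simplices:

  0-simplices (9): [0], [1], [2], [3], [4], [5], [6], [7], [8]
  1-simplices (27): (27 of them)
  2-simplices (18): [0,1,4], [0,1,7], [0,3,7], [0,3,8], [0,4,6], [0,6,8], [1,2,4], [1,2,8], [1,5,7], [1,5,8], [2,3,6], [2,3,7], [2,4,7], [2,6,8], [3,5,6], [3,5,8], [4,5,6], [4,5,7]

Hence C_0 ≅ Z^9, C_1 ≅ Z^27, C_2 ≅ Z^18.

Boundary ∂_1: C_1 → C_0 is given by ∂[p,q] = [q] − [p].
As a 9×27 matrix over Z this has rank 8, with invariant factors (1,1,1,1,1,1,1,1).

Boundary ∂_2: C_2 → C_1 acts by ∂[p,q,r] = [q,r] − [p,r] + [p,q]. For instance
  ∂[0,3,7] = [3,7] − [0,7] + [0,3],
  ∂[2,3,7] = [3,7] − [2,7] + [2,3].
This gives a 27×18 integer matrix of rank 18; reducing to Smith normal form yields diagonal entries (1,1,1,1,1,1,1,1,1,1,1,1,1,1,1,1,1,2).

Now H_k = ker ∂_k / im ∂_{k+1}, so:

  H_1: rank ker ∂_1 − rank ∂_2 = (27 − 8) − 18 = 1, and ∂_2 has invariant factor 2 > 1, so H_1 ≅ Z ⊕ Z/2Z.

(K is a triangulation of the Klein bottle.)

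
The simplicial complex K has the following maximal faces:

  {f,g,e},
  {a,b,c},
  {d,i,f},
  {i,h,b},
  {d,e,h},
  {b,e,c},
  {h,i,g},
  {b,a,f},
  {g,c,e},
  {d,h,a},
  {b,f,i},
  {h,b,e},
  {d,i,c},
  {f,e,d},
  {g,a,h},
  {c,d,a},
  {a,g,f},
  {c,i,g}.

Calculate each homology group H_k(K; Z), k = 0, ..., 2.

Take the total order a < b < c < d < e < f < g < h < i on the vertex set. Then K (dimension 2) consists of the simplices:

  0-simplices (9): a, b, c, d, e, f, g, h, i
  1-simplices (27): ab, ac, ad, af, ag, ah, bc, be, bf, bh, bi, cd, ce, cg, ci, de, df, dh, di, ef, eg, eh, fg, fi, gh, gi, hi
  2-simplices (18): abc, abf, acd, adh, afg, agh, bce, beh, bfi, bhi, cdi, ceg, cgi, def, deh, dfi, efg, ghi

so the chain groups are C_0 ≅ Z^9, C_1 ≅ Z^27, C_2 ≅ Z^18.

The boundary map ∂_1: C_1 → C_0 maps an edge to its endpoints' difference, ∂[p,q] = q − p. For instance
  ∂gh = h − g.
As a 9×27 matrix over Z this has rank 8, with invariant factors (1,1,1,1,1,1,1,1).

∂_2: C_2 → C_1 acts by ∂[p,q,r] = [q,r] − [p,r] + [p,q]. For instance
  ∂cdi = di − ci + cd,
  ∂abf = bf − af + ab.
This gives a 27×18 integer matrix of rank 17; reducing to Smith normal form yields diagonal entries (1,1,1,1,1,1,1,1,1,1,1,1,1,1,1,1,1).

Computing H_k = (kernel of ∂_k) / (image of ∂_{k+1}):

  H_0: rank C_0 − rank ∂_1 = 9 − 8 = 1, and the invariant factors of ∂_1 are all 1, so H_0 ≅ Z.
  H_1: rank ker ∂_1 − rank ∂_2 = (27 − 8) − 17 = 2, and the invariant factors of ∂_2 are all 1, so H_1 ≅ Z^2.
  H_2: rank ker ∂_2 − rank ∂_3 = (18 − 17) − 0 = 1, and there is no ∂_3, so H_2 ≅ Z.

As a check, the Euler characteristic is 9 − 27 + 18 = 0, which agrees with 1 − 2 + 1 = 0.
(K is a triangulation of the torus T^2.)

H_0 ≅ Z,  H_1 ≅ Z^2,  H_2 ≅ Z.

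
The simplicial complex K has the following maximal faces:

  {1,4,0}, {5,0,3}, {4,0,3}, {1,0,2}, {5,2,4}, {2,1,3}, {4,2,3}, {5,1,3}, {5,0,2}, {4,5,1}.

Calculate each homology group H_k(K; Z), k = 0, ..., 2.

H_0 ≅ Z,  H_1 ≅ Z/2,  H_2 = 0.

K has 6 vertices, 15 edges, 10 triangles.
rank ∂_0 = 0, rank ∂_1 = 5 ⇒ b_0 = 6 − 0 − 5 = 1; all invariant factors of ∂_1 are 1 so no torsion. So H_0 = Z.
rank ∂_1 = 5, rank ∂_2 = 10 ⇒ b_1 = 15 − 5 − 10 = 0; ∂_2 has invariant factor(s) [2] giving torsion. So H_1 = Z/2.
rank ∂_2 = 10, rank ∂_3 = 0 ⇒ b_2 = 10 − 10 − 0 = 0. So H_2 = 0.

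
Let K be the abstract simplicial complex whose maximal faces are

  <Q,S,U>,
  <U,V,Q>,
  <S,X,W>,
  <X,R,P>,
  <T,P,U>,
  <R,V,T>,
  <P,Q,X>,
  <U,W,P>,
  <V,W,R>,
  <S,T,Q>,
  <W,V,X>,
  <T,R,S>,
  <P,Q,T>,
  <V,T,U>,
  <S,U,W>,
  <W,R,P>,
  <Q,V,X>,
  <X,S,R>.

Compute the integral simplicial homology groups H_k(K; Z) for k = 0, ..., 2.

H_0 = Z,  H_1 = Z ⊕ Z/2,  H_2 = 0.

Order the vertices as P < Q < R < S < T < U < V < W < X. Listing each simplex with vertices in this order, K has dimension 2 with simplices:

  0-simplices (9): P, Q, R, S, T, U, V, W, X
  1-simplices (27): PQ, PR, PT, PU, PW, PX, QS, QT, QU, QV, QX, RS, RT, RV, RW, RX, ST, SU, SW, SX, TU, TV, UV, UW, VW, VX, WX
  2-simplices (18): PQT, PQX, PRW, PRX, PTU, PUW, QST, QSU, QUV, QVX, RST, RSX, RTV, RVW, SUW, SWX, TUV, VWX

so the chain groups are C_0 ≅ Z^9, C_1 ≅ Z^27, C_2 ≅ Z^18.

∂_1: C_1 → C_0 is given by ∂[p,q] = [q] − [p]. For instance
  ∂QV = V − Q.
The 9×27 boundary matrix has rank 8 and Smith normal form diag(1,1,1,1,1,1,1,1).

∂_2: C_2 → C_1 maps a triangle to the signed sum of its edges. For instance
  ∂QUV = UV − QV + QU,
  ∂RST = ST − RT + RS.
The 27×18 boundary matrix has rank 18 and Smith normal form diag(1,1,1,1,1,1,1,1,1,1,1,1,1,1,1,1,1,2).

Now H_k = ker ∂_k / im ∂_{k+1}, so:

  H_0: rank C_0 − rank ∂_1 = 9 − 8 = 1, and the invariant factors of ∂_1 are all 1, so H_0 ≅ Z.
  H_1: rank ker ∂_1 − rank ∂_2 = (27 − 8) − 18 = 1, and ∂_2 has invariant factor 2 > 1, so H_1 ≅ Z ⊕ Z/2.
  H_2: rank ker ∂_2 − rank ∂_3 = (18 − 18) − 0 = 0, and there is no ∂_3, so H_2 ≅ 0.

As a check, the Euler characteristic is 9 − 27 + 18 = 0, which agrees with 1 − 1 + 0 = 0.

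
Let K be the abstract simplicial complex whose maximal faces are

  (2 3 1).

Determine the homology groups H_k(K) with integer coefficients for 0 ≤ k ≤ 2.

H_0 ≅ Z,  H_1 = 0,  H_2 = 0.

K has 3 vertices, 3 edges, 1 triangle.
rank ∂_0 = 0, rank ∂_1 = 2 ⇒ b_0 = 3 − 0 − 2 = 1; all invariant factors of ∂_1 are 1 so no torsion. So H_0 = Z.
rank ∂_1 = 2, rank ∂_2 = 1 ⇒ b_1 = 3 − 2 − 1 = 0; all invariant factors of ∂_2 are 1 so no torsion. So H_1 = 0.
rank ∂_2 = 1, rank ∂_3 = 0 ⇒ b_2 = 1 − 1 − 0 = 0. So H_2 = 0.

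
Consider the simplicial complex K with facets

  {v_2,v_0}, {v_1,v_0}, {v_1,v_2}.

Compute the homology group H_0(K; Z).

Fix the vertex order v_0 < v_1 < v_2 and write every simplex with vertices in increasing order. Then dim K = 1 and the simplices of K are:

  0-simplices (3): [v_0], [v_1], [v_2]
  1-simplices (3): [v_0,v_1], [v_0,v_2], [v_1,v_2]

so the chain groups are C_0 ≅ Z^3, C_1 ≅ Z^3.

The boundary map ∂_1: C_1 → C_0 is given by ∂[p,q] = [q] − [p]. For instance
  ∂[v_1,v_2] = [v_2] − [v_1].
The 3×3 boundary matrix has rank 2 and Smith normal form diag(1,1).

From H_k ≅ ker(∂_k) / im(∂_{k+1}) we obtain:

  H_0: rank C_0 − rank ∂_1 = 3 − 2 = 1, and the invariant factors of ∂_1 are all 1, so H_0 ≅ Z.

H_0 ≅ Z.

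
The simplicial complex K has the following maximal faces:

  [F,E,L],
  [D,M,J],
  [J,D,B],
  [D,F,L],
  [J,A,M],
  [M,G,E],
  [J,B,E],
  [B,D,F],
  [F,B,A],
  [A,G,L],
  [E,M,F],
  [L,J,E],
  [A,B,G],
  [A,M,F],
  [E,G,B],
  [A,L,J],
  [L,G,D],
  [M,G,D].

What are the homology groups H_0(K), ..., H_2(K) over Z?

H_0 = Z,  H_1 = Z^2,  H_2 = Z.

Take the total order A < B < D < E < F < G < J < L < M on the vertex set. Then K (dimension 2) consists of the simplices:

  0-simplices (9): A, B, D, E, F, G, J, L, M
  1-simplices (27): AB, AF, AG, AJ, AL, AM, BD, BE, BF, BG, BJ, DF, DG, DJ, DL, DM, EF, EG, EJ, EL, EM, FL, FM, GL, GM, JL, JM
  2-simplices (18): ABF, ABG, AFM, AGL, AJL, AJM, BDF, BDJ, BEG, BEJ, DFL, DGL, DGM, DJM, EFL, EFM, EGM, EJL

giving chain groups C_0 ≅ Z^9, C_1 ≅ Z^27, C_2 ≅ Z^18.

Boundary ∂_1: C_1 → C_0 is given by ∂[p,q] = [q] − [p]. For instance
  ∂BF = F − B.
This gives a 9×27 integer matrix of rank 8; reducing to Smith normal form yields diagonal entries (1,1,1,1,1,1,1,1).

Boundary ∂_2: C_2 → C_1 acts by ∂[p,q,r] = [q,r] − [p,r] + [p,q]. For instance
  ∂AGL = GL − AL + AG,
  ∂EFM = FM − EM + EF.
This gives a 27×18 integer matrix of rank 17; reducing to Smith normal form yields diagonal entries (1,1,1,1,1,1,1,1,1,1,1,1,1,1,1,1,1).

Computing H_k = (kernel of ∂_k) / (image of ∂_{k+1}):

  H_0: rank C_0 − rank ∂_1 = 9 − 8 = 1, and the invariant factors of ∂_1 are all 1, so H_0 = Z.
  H_1: rank ker ∂_1 − rank ∂_2 = (27 − 8) − 17 = 2, and the invariant factors of ∂_2 are all 1, so H_1 = Z^2.
  H_2: rank ker ∂_2 − rank ∂_3 = (18 − 17) − 0 = 1, and there is no ∂_3, so H_2 = Z.

As a check, the Euler characteristic is 9 − 27 + 18 = 0, which agrees with 1 − 2 + 1 = 0.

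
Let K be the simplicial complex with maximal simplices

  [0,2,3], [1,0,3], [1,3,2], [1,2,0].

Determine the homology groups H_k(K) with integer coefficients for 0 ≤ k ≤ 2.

H_0 ≅ Z,  H_1 = 0,  H_2 ≅ Z.

We work with the vertex ordering 0 < 1 < 2 < 3. The simplices of K, each written with vertices in increasing order, are:

  0-simplices (4): [0], [1], [2], [3]
  1-simplices (6): [0,1], [0,2], [0,3], [1,2], [1,3], [2,3]
  2-simplices (4): [0,1,2], [0,1,3], [0,2,3], [1,2,3]

Hence C_0 ≅ Z^4, C_1 ≅ Z^6, C_2 ≅ Z^4.

Boundary ∂_1: C_1 → C_0 maps an edge to its endpoints' difference, ∂[p,q] = q − p. For instance
  ∂[0,2] = [2] − [0].
The resulting 4×6 matrix has rank 3, and its Smith normal form has invariant factors (1,1,1).

The boundary map ∂_2: C_2 → C_1 sends each 2-simplex [p,q,r] to [q,r] − [p,r] + [p,q]. For instance
  ∂[0,1,2] = [1,2] − [0,2] + [0,1],
  ∂[0,1,3] = [1,3] − [0,3] + [0,1].
This gives a 6×4 integer matrix of rank 3; reducing to Smith normal form yields diagonal entries (1,1,1).

Now H_k = ker ∂_k / im ∂_{k+1}, so:

  H_0: rank C_0 − rank ∂_1 = 4 − 3 = 1, and the invariant factors of ∂_1 are all 1, so H_0 = Z.
  H_1: rank ker ∂_1 − rank ∂_2 = (6 − 3) − 3 = 0, and the invariant factors of ∂_2 are all 1, so H_1 = 0.
  H_2: rank ker ∂_2 − rank ∂_3 = (4 − 3) − 0 = 1, and there is no ∂_3, so H_2 = Z.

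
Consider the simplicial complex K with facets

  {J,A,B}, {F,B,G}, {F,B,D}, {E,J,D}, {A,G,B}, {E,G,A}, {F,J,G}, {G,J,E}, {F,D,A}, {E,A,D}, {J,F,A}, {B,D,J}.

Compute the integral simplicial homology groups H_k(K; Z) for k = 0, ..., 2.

H_0 ≅ Z,  H_1 ≅ Z/2Z,  H_2 = 0.

We work with the vertex ordering A < B < D < E < F < G < J. The simplices of K, each written with vertices in increasing order, are:

  0-simplices (7): A, B, D, E, F, G, J
  1-simplices (18): AB, AD, AE, AF, AG, AJ, BD, BF, BG, BJ, DE, DF, DJ, EG, EJ, FG, FJ, GJ
  2-simplices (12): ABG, ABJ, ADE, ADF, AEG, AFJ, BDF, BDJ, BFG, DEJ, EGJ, FGJ

Hence C_0 ≅ Z^7, C_1 ≅ Z^18, C_2 ≅ Z^12.

∂_1: C_1 → C_0 is given by ∂[p,q] = [q] − [p]. For instance
  ∂BD = D − B.
This gives a 7×18 integer matrix of rank 6; reducing to Smith normal form yields diagonal entries (1,1,1,1,1,1).

The boundary map ∂_2: C_2 → C_1 acts by ∂[p,q,r] = [q,r] − [p,r] + [p,q]. For instance
  ∂DEJ = EJ − DJ + DE,
  ∂AEG = EG − AG + AE.
As a 18×12 matrix over Z this has rank 12, with invariant factors (1,1,1,1,1,1,1,1,1,1,1,2).

From H_k ≅ ker(∂_k) / im(∂_{k+1}) we obtain:

  H_0: rank C_0 − rank ∂_1 = 7 − 6 = 1, and the invariant factors of ∂_1 are all 1, so H_0 = Z.
  H_1: rank ker ∂_1 − rank ∂_2 = (18 − 6) − 12 = 0, and ∂_2 has invariant factor 2 > 1, so H_1 = Z/2Z.
  H_2: rank ker ∂_2 − rank ∂_3 = (12 − 12) − 0 = 0, and there is no ∂_3, so H_2 = 0.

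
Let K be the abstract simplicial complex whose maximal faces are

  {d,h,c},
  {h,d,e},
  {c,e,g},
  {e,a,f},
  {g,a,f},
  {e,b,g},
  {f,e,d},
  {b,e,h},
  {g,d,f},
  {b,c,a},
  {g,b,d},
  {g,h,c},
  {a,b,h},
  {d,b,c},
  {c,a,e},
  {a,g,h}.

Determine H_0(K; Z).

Take the total order a < b < c < d < e < f < g < h on the vertex set. Then K (dimension 2) consists of the simplices:

  0-simplices (8): a, b, c, d, e, f, g, h
  1-simplices (24): ab, ac, ae, af, ag, ah, bc, bd, be, bg, bh, cd, ce, cg, ch, de, df, dg, dh, ef, eg, eh, fg, gh
  2-simplices (16): abc, abh, ace, aef, afg, agh, bcd, bdg, beg, beh, cdh, ceg, cgh, def, deh, dfg

so the chain groups are C_0 ≅ Z^8, C_1 ≅ Z^24, C_2 ≅ Z^16.

The boundary map ∂_1: C_1 → C_0 sends each edge [p,q] (with p < q) to q − p.
The resulting 8×24 matrix has rank 7, and its Smith normal form has invariant factors (1,1,1,1,1,1,1).

∂_2: C_2 → C_1 acts by ∂[p,q,r] = [q,r] − [p,r] + [p,q]. For instance
  ∂ceg = eg − cg + ce,
  ∂bdg = dg − bg + bd.
As a 24×16 matrix over Z this has rank 15, with invariant factors (1,1,1,1,1,1,1,1,1,1,1,1,1,1,1).

Reading off H_k = ker ∂_k / im ∂_{k+1}:

  H_0: rank C_0 − rank ∂_1 = 8 − 7 = 1, and the invariant factors of ∂_1 are all 1, so H_0 = Z.

H_0 ≅ Z.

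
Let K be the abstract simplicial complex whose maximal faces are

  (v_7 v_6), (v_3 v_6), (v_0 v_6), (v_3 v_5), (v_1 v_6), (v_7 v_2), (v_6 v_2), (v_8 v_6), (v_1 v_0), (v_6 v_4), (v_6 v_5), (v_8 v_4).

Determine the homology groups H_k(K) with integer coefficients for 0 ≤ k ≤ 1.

H_0 ≅ Z,  H_1 ≅ Z^4.

We work with the vertex ordering v_0 < v_1 < v_2 < v_3 < v_4 < v_5 < v_6 < v_7 < v_8. The simplices of K, each written with vertices in increasing order, are:

  0-simplices (9): [v_0], [v_1], [v_2], [v_3], [v_4], [v_5], [v_6], [v_7], [v_8]
  1-simplices (12): [v_0,v_1], [v_0,v_6], [v_1,v_6], [v_2,v_6], [v_2,v_7], [v_3,v_5], [v_3,v_6], [v_4,v_6], [v_4,v_8], [v_5,v_6], [v_6,v_7], [v_6,v_8]

Hence C_0 ≅ Z^9, C_1 ≅ Z^12.

The boundary map ∂_1: C_1 → C_0 is given by ∂[p,q] = [q] − [p].
This gives a 9×12 integer matrix of rank 8; reducing to Smith normal form yields diagonal entries (1,1,1,1,1,1,1,1).

Computing H_k = (kernel of ∂_k) / (image of ∂_{k+1}):

  H_0: rank C_0 − rank ∂_1 = 9 − 8 = 1, and the invariant factors of ∂_1 are all 1, so H_0 ≅ Z.
  H_1: rank ker ∂_1 − rank ∂_2 = (12 − 8) − 0 = 4, and there is no ∂_2, so H_1 ≅ Z^4.

As a check, the Euler characteristic is 9 − 12 = -3, which agrees with 1 − 4 = -3.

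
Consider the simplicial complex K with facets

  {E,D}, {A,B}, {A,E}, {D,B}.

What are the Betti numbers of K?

We work with the vertex ordering A < B < D < E. The simplices of K, each written with vertices in increasing order, are:

  0-simplices (4): A, B, D, E
  1-simplices (4): AB, AE, BD, DE

Hence C_0 ≅ Z^4, C_1 ≅ Z^4.

Boundary ∂_1: C_1 → C_0 is given by ∂[p,q] = [q] − [p].
This gives a 4×4 integer matrix of rank 3; reducing to Smith normal form yields diagonal entries (1,1,1).

Reading off H_k = ker ∂_k / im ∂_{k+1}:

  H_0: rank C_0 − rank ∂_1 = 4 − 3 = 1, and the invariant factors of ∂_1 are all 1, so H_0 = Z.
  H_1: rank ker ∂_1 − rank ∂_2 = (4 − 3) − 0 = 1, and there is no ∂_2, so H_1 = Z.

As a check, the Euler characteristic is 4 − 4 = 0, which agrees with 1 − 1 = 0.

Hence the Betti numbers are b_0 = 1, b_1 = 1.

b_0 = 1, b_1 = 1.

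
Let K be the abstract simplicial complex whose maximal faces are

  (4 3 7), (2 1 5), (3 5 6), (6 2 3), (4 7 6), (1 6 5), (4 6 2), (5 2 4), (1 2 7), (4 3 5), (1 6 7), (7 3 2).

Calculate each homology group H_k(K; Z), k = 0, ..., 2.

Order the vertices as 1 < 2 < 3 < 4 < 5 < 6 < 7. Listing each simplex with vertices in this order, K has dimension 2 with simplices:

  0-simplices (7): [1], [2], [3], [4], [5], [6], [7]
  1-simplices (18): [1,2], [1,5], [1,6], [1,7], [2,3], [2,4], [2,5], [2,6], [2,7], [3,4], [3,5], [3,6], [3,7], [4,5], [4,6], [4,7], [5,6], [6,7]
  2-simplices (12): [1,2,5], [1,2,7], [1,5,6], [1,6,7], [2,3,6], [2,3,7], [2,4,5], [2,4,6], [3,4,5], [3,4,7], [3,5,6], [4,6,7]

Hence C_0 ≅ Z^7, C_1 ≅ Z^18, C_2 ≅ Z^12.

The boundary map ∂_1: C_1 → C_0 maps an edge to its endpoints' difference, ∂[p,q] = q − p. For instance
  ∂[4,5] = [5] − [4].
The resulting 7×18 matrix has rank 6, and its Smith normal form has invariant factors (1,1,1,1,1,1).

Boundary ∂_2: C_2 → C_1 acts by ∂[p,q,r] = [q,r] − [p,r] + [p,q]. For instance
  ∂[2,4,5] = [4,5] − [2,5] + [2,4],
  ∂[3,5,6] = [5,6] − [3,6] + [3,5].
This gives a 18×12 integer matrix of rank 12; reducing to Smith normal form yields diagonal entries (1,1,1,1,1,1,1,1,1,1,1,2).

Computing H_k = (kernel of ∂_k) / (image of ∂_{k+1}):

  H_0: rank C_0 − rank ∂_1 = 7 − 6 = 1, and the invariant factors of ∂_1 are all 1, so H_0 = Z.
  H_1: rank ker ∂_1 − rank ∂_2 = (18 − 6) − 12 = 0, and ∂_2 has invariant factor 2 > 1, so H_1 = Z/2Z.
  H_2: rank ker ∂_2 − rank ∂_3 = (12 − 12) − 0 = 0, and there is no ∂_3, so H_2 = 0.

As a check, the Euler characteristic is 7 − 18 + 12 = 1, which agrees with 1 − 0 + 0 = 1.
(K is a triangulation of the real projective plane RP^2.)

H_0 = Z,  H_1 = Z/2Z,  H_2 = 0.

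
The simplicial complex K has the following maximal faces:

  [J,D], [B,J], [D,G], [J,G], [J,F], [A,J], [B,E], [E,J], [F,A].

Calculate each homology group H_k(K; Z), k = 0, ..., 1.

H_0 ≅ Z,  H_1 ≅ Z^3.

We work with the vertex ordering A < B < D < E < F < G < J. The simplices of K, each written with vertices in increasing order, are:

  0-simplices (7): A, B, D, E, F, G, J
  1-simplices (9): AF, AJ, BE, BJ, DG, DJ, EJ, FJ, GJ

giving chain groups C_0 ≅ Z^7, C_1 ≅ Z^9.

Boundary ∂_1: C_1 → C_0 is given by ∂[p,q] = [q] − [p].
The 7×9 boundary matrix has rank 6 and Smith normal form diag(1,1,1,1,1,1).

From H_k ≅ ker(∂_k) / im(∂_{k+1}) we obtain:

  H_0: rank C_0 − rank ∂_1 = 7 − 6 = 1, and the invariant factors of ∂_1 are all 1, so H_0 = Z.
  H_1: rank ker ∂_1 − rank ∂_2 = (9 − 6) − 0 = 3, and there is no ∂_2, so H_1 = Z^3.

As a check, the Euler characteristic is 7 − 9 = -2, which agrees with 1 − 3 = -2.
(K is a triangulation of a wedge of 3 circles.)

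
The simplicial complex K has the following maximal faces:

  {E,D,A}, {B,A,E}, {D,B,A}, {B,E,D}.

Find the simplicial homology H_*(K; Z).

H_0 = Z,  H_1 = 0,  H_2 = Z.

Take the total order A < B < D < E on the vertex set. Then K (dimension 2) consists of the simplices:

  0-simplices (4): A, B, D, E
  1-simplices (6): AB, AD, AE, BD, BE, DE
  2-simplices (4): ABD, ABE, ADE, BDE

Hence C_0 ≅ Z^4, C_1 ≅ Z^6, C_2 ≅ Z^4.

∂_1: C_1 → C_0 sends each edge [p,q] (with p < q) to q − p.
The 4×6 boundary matrix has rank 3 and Smith normal form diag(1,1,1).

∂_2: C_2 → C_1 acts by ∂[p,q,r] = [q,r] − [p,r] + [p,q]. For instance
  ∂ABE = BE − AE + AB,
  ∂BDE = DE − BE + BD.
As a 6×4 matrix over Z this has rank 3, with invariant factors (1,1,1).

From H_k ≅ ker(∂_k) / im(∂_{k+1}) we obtain:

  H_0: rank C_0 − rank ∂_1 = 4 − 3 = 1, and the invariant factors of ∂_1 are all 1, so H_0 ≅ Z.
  H_1: rank ker ∂_1 − rank ∂_2 = (6 − 3) − 3 = 0, and the invariant factors of ∂_2 are all 1, so H_1 ≅ 0.
  H_2: rank ker ∂_2 − rank ∂_3 = (4 − 3) − 0 = 1, and there is no ∂_3, so H_2 ≅ Z.

As a check, the Euler characteristic is 4 − 6 + 4 = 2, which agrees with 1 − 0 + 1 = 2.
(K is a triangulation of the 2-sphere S^2.)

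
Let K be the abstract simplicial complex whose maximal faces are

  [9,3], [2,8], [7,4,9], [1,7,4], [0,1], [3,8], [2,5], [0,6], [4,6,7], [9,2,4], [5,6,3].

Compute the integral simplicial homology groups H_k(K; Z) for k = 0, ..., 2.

H_0 = Z,  H_1 = Z^4,  H_2 = 0.

Take the total order 0 < 1 < 2 < 3 < 4 < 5 < 6 < 7 < 8 < 9 on the vertex set. Then K (dimension 2) consists of the simplices:

  0-simplices (10): [0], [1], [2], [3], [4], [5], [6], [7], [8], [9]
  1-simplices (18): [0,1], [0,6], [1,4], [1,7], [2,4], [2,5], [2,8], [2,9], [3,5], [3,6], [3,8], [3,9], [4,6], [4,7], [4,9], [5,6], [6,7], [7,9]
  2-simplices (5): [1,4,7], [2,4,9], [3,5,6], [4,6,7], [4,7,9]

so the chain groups are C_0 ≅ Z^10, C_1 ≅ Z^18, C_2 ≅ Z^5.

Boundary ∂_1: C_1 → C_0 maps an edge to its endpoints' difference, ∂[p,q] = q − p. For instance
  ∂[2,9] = [9] − [2].
This gives a 10×18 integer matrix of rank 9; reducing to Smith normal form yields diagonal entries (1,1,1,1,1,1,1,1,1).

The boundary map ∂_2: C_2 → C_1 sends each 2-simplex [p,q,r] to [q,r] − [p,r] + [p,q]. For instance
  ∂[4,6,7] = [6,7] − [4,7] + [4,6],
  ∂[1,4,7] = [4,7] − [1,7] + [1,4].
The 18×5 boundary matrix has rank 5 and Smith normal form diag(1,1,1,1,1).

Reading off H_k = ker ∂_k / im ∂_{k+1}:

  H_0: rank C_0 − rank ∂_1 = 10 − 9 = 1, and the invariant factors of ∂_1 are all 1, so H_0 ≅ Z.
  H_1: rank ker ∂_1 − rank ∂_2 = (18 − 9) − 5 = 4, and the invariant factors of ∂_2 are all 1, so H_1 ≅ Z^4.
  H_2: rank ker ∂_2 − rank ∂_3 = (5 − 5) − 0 = 0, and there is no ∂_3, so H_2 ≅ 0.

As a check, the Euler characteristic is 10 − 18 + 5 = -3, which agrees with 1 − 4 + 0 = -3.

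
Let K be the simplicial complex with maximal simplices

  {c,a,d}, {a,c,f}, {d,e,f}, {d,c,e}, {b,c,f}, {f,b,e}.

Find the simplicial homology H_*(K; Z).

H_0 ≅ Z,  H_1 ≅ Z,  H_2 = 0.

Order the vertices as a < b < c < d < e < f. Listing each simplex with vertices in this order, K has dimension 2 with simplices:

  0-simplices (6): a, b, c, d, e, f
  1-simplices (12): ac, ad, af, bc, be, bf, cd, ce, cf, de, df, ef
  2-simplices (6): acd, acf, bcf, bef, cde, def

so the chain groups are C_0 ≅ Z^6, C_1 ≅ Z^12, C_2 ≅ Z^6.

The boundary map ∂_1: C_1 → C_0 maps an edge to its endpoints' difference, ∂[p,q] = q − p.
The resulting 6×12 matrix has rank 5, and its Smith normal form has invariant factors (1,1,1,1,1).

∂_2: C_2 → C_1 maps a triangle to the signed sum of its edges. For instance
  ∂acd = cd − ad + ac,
  ∂def = ef − df + de.
As a 12×6 matrix over Z this has rank 6, with invariant factors (1,1,1,1,1,1).

Now H_k = ker ∂_k / im ∂_{k+1}, so:

  H_0: rank C_0 − rank ∂_1 = 6 − 5 = 1, and the invariant factors of ∂_1 are all 1, so H_0 = Z.
  H_1: rank ker ∂_1 − rank ∂_2 = (12 − 5) − 6 = 1, and the invariant factors of ∂_2 are all 1, so H_1 = Z.
  H_2: rank ker ∂_2 − rank ∂_3 = (6 − 6) − 0 = 0, and there is no ∂_3, so H_2 = 0.

As a check, the Euler characteristic is 6 − 12 + 6 = 0, which agrees with 1 − 1 + 0 = 0.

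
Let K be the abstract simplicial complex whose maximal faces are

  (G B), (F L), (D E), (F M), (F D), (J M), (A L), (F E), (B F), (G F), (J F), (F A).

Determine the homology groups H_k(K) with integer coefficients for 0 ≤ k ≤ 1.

K has 9 vertices, 12 edges.
rank ∂_0 = 0, rank ∂_1 = 8 ⇒ b_0 = 9 − 0 − 8 = 1; all invariant factors of ∂_1 are 1 so no torsion. So H_0 ≅ Z.
rank ∂_1 = 8, rank ∂_2 = 0 ⇒ b_1 = 12 − 8 − 0 = 4. So H_1 ≅ Z^4.

H_0 = Z,  H_1 = Z^4.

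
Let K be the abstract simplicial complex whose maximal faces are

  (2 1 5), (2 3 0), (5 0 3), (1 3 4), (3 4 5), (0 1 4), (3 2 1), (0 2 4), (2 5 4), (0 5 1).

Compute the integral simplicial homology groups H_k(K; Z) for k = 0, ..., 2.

H_0 = Z,  H_1 = Z_2,  H_2 = 0.

Order the vertices as 0 < 1 < 2 < 3 < 4 < 5. Listing each simplex with vertices in this order, K has dimension 2 with simplices:

  0-simplices (6): [0], [1], [2], [3], [4], [5]
  1-simplices (15): [0,1], [0,2], [0,3], [0,4], [0,5], [1,2], [1,3], [1,4], [1,5], [2,3], [2,4], [2,5], [3,4], [3,5], [4,5]
  2-simplices (10): [0,1,4], [0,1,5], [0,2,3], [0,2,4], [0,3,5], [1,2,3], [1,2,5], [1,3,4], [2,4,5], [3,4,5]

giving chain groups C_0 ≅ Z^6, C_1 ≅ Z^15, C_2 ≅ Z^10.

Boundary ∂_1: C_1 → C_0 maps an edge to its endpoints' difference, ∂[p,q] = q − p. For instance
  ∂[0,3] = [3] − [0].
The 6×15 boundary matrix has rank 5 and Smith normal form diag(1,1,1,1,1).

∂_2: C_2 → C_1 sends each 2-simplex [p,q,r] to [q,r] − [p,r] + [p,q]. For instance
  ∂[0,1,4] = [1,4] − [0,4] + [0,1],
  ∂[2,4,5] = [4,5] − [2,5] + [2,4].
The 15×10 boundary matrix has rank 10 and Smith normal form diag(1,1,1,1,1,1,1,1,1,2).

Now H_k = ker ∂_k / im ∂_{k+1}, so:

  H_0: rank C_0 − rank ∂_1 = 6 − 5 = 1, and the invariant factors of ∂_1 are all 1, so H_0 = Z.
  H_1: rank ker ∂_1 − rank ∂_2 = (15 − 5) − 10 = 0, and ∂_2 has invariant factor 2 > 1, so H_1 = Z_2.
  H_2: rank ker ∂_2 − rank ∂_3 = (10 − 10) − 0 = 0, and there is no ∂_3, so H_2 = 0.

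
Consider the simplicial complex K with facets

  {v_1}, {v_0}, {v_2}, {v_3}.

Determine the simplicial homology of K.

H_0 = Z^4.

Order the vertices as v_0 < v_1 < v_2 < v_3. Listing each simplex with vertices in this order, K has dimension 0 with simplices:

  0-simplices (4): [v_0], [v_1], [v_2], [v_3]

giving chain groups C_0 ≅ Z^4.

Reading off H_k = ker ∂_k / im ∂_{k+1}:

  H_0: rank C_0 − rank ∂_1 = 4 − 0 = 4, and there is no ∂_1, so H_0 = Z^4.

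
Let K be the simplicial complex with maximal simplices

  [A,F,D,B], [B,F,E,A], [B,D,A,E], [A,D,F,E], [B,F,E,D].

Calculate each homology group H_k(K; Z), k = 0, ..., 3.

Order the vertices as A < B < D < E < F. Listing each simplex with vertices in this order, K has dimension 3 with simplices:

  0-simplices (5): A, B, D, E, F
  1-simplices (10): AB, AD, AE, AF, BD, BE, BF, DE, DF, EF
  2-simplices (10): ABD, ABE, ABF, ADE, ADF, AEF, BDE, BDF, BEF, DEF
  3-simplices (5): ABDE, ABDF, ABEF, ADEF, BDEF

Hence C_0 ≅ Z^5, C_1 ≅ Z^10, C_2 ≅ Z^10, C_3 ≅ Z^5.

The boundary map ∂_1: C_1 → C_0 maps an edge to its endpoints' difference, ∂[p,q] = q − p. For instance
  ∂AF = F − A.
This gives a 5×10 integer matrix of rank 4; reducing to Smith normal form yields diagonal entries (1,1,1,1).

Boundary ∂_2: C_2 → C_1 maps a triangle to the signed sum of its edges. For instance
  ∂ABF = BF − AF + AB,
  ∂AEF = EF − AF + AE.
This gives a 10×10 integer matrix of rank 6; reducing to Smith normal form yields diagonal entries (1,1,1,1,1,1).

Boundary ∂_3: C_3 → C_2 sends each 3-simplex σ to the alternating sum Σ_i (−1)^i (σ with its i-th vertex removed). For instance
  ∂ADEF = DEF − AEF + ADF − ADE,
  ∂ABDF = BDF − ADF + ABF − ABD.
The resulting 10×5 matrix has rank 4, and its Smith normal form has invariant factors (1,1,1,1).

Now H_k = ker ∂_k / im ∂_{k+1}, so:

  H_0: rank C_0 − rank ∂_1 = 5 − 4 = 1, and the invariant factors of ∂_1 are all 1, so H_0 = Z.
  H_1: rank ker ∂_1 − rank ∂_2 = (10 − 4) − 6 = 0, and the invariant factors of ∂_2 are all 1, so H_1 = 0.
  H_2: rank ker ∂_2 − rank ∂_3 = (10 − 6) − 4 = 0, and the invariant factors of ∂_3 are all 1, so H_2 = 0.
  H_3: rank ker ∂_3 − rank ∂_4 = (5 − 4) − 0 = 1, and there is no ∂_4, so H_3 = Z.

(K is a triangulation of the 3-sphere S^3.)

H_0 ≅ Z,  H_1 = 0,  H_2 = 0,  H_3 ≅ Z.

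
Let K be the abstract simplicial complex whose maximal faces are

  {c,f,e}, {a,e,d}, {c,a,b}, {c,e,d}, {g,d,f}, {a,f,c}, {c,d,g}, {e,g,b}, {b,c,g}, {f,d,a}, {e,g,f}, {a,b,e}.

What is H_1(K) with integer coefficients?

H_1 = Z/2Z.

K has 7 vertices, 18 edges, 12 triangles.
rank ∂_1 = 6, rank ∂_2 = 12 ⇒ b_1 = 18 − 6 − 12 = 0; ∂_2 has invariant factor(s) [2] giving torsion. So H_1 = Z/2Z.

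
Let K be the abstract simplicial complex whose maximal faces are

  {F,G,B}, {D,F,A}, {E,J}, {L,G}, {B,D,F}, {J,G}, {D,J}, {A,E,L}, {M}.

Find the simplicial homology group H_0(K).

Order the vertices as A < B < D < E < F < G < J < L < M. Listing each simplex with vertices in this order, K has dimension 2 with simplices:

  0-simplices (9): A, B, D, E, F, G, J, L, M
  1-simplices (14): AD, AE, AF, AL, BD, BF, BG, DF, DJ, EJ, EL, FG, GJ, GL
  2-simplices (4): ADF, AEL, BDF, BFG

giving chain groups C_0 ≅ Z^9, C_1 ≅ Z^14, C_2 ≅ Z^4.

∂_1: C_1 → C_0 sends each edge [p,q] (with p < q) to q − p. For instance
  ∂EJ = J − E.
The resulting 9×14 matrix has rank 7, and its Smith normal form has invariant factors (1,1,1,1,1,1,1).

The boundary map ∂_2: C_2 → C_1 sends each 2-simplex [p,q,r] to [q,r] − [p,r] + [p,q]. For instance
  ∂BFG = FG − BG + BF,
  ∂AEL = EL − AL + AE.
This gives a 14×4 integer matrix of rank 4; reducing to Smith normal form yields diagonal entries (1,1,1,1).

From H_k ≅ ker(∂_k) / im(∂_{k+1}) we obtain:

  H_0: rank C_0 − rank ∂_1 = 9 − 7 = 2, and the invariant factors of ∂_1 are all 1, so H_0 ≅ Z^2.

H_0 ≅ Z^2.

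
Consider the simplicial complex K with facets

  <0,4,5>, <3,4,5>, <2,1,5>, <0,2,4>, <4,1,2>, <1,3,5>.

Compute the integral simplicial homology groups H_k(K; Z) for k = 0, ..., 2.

H_0 ≅ Z,  H_1 ≅ Z,  H_2 = 0.

We work with the vertex ordering 0 < 1 < 2 < 3 < 4 < 5. The simplices of K, each written with vertices in increasing order, are:

  0-simplices (6): [0], [1], [2], [3], [4], [5]
  1-simplices (12): [0,2], [0,4], [0,5], [1,2], [1,3], [1,4], [1,5], [2,4], [2,5], [3,4], [3,5], [4,5]
  2-simplices (6): [0,2,4], [0,4,5], [1,2,4], [1,2,5], [1,3,5], [3,4,5]

giving chain groups C_0 ≅ Z^6, C_1 ≅ Z^12, C_2 ≅ Z^6.

Boundary ∂_1: C_1 → C_0 is given by ∂[p,q] = [q] − [p]. For instance
  ∂[0,5] = [5] − [0].
The resulting 6×12 matrix has rank 5, and its Smith normal form has invariant factors (1,1,1,1,1).

∂_2: C_2 → C_1 maps a triangle to the signed sum of its edges. For instance
  ∂[1,2,4] = [2,4] − [1,4] + [1,2],
  ∂[3,4,5] = [4,5] − [3,5] + [3,4].
The 12×6 boundary matrix has rank 6 and Smith normal form diag(1,1,1,1,1,1).

Computing H_k = (kernel of ∂_k) / (image of ∂_{k+1}):

  H_0: rank C_0 − rank ∂_1 = 6 − 5 = 1, and the invariant factors of ∂_1 are all 1, so H_0 ≅ Z.
  H_1: rank ker ∂_1 − rank ∂_2 = (12 − 5) − 6 = 1, and the invariant factors of ∂_2 are all 1, so H_1 ≅ Z.
  H_2: rank ker ∂_2 − rank ∂_3 = (6 − 6) − 0 = 0, and there is no ∂_3, so H_2 ≅ 0.

(K is a triangulation of the cylinder S^1 x I.)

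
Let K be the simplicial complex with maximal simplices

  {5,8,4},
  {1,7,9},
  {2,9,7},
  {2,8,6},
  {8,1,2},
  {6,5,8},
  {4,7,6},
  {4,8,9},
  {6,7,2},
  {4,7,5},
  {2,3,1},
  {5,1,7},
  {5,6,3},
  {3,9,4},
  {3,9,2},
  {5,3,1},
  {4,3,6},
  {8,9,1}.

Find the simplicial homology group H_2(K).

Fix the vertex order 1 < 2 < 3 < 4 < 5 < 6 < 7 < 8 < 9 and write every simplex with vertices in increasing order. Then dim K = 2 and the simplices of K are:

  0-simplices (9): [1], [2], [3], [4], [5], [6], [7], [8], [9]
  1-simplices (27): (27 of them)
  2-simplices (18): [1,2,3], [1,2,8], [1,3,5], [1,5,7], [1,7,9], [1,8,9], [2,3,9], [2,6,7], [2,6,8], [2,7,9], [3,4,6], [3,4,9], [3,5,6], [4,5,7], [4,5,8], [4,6,7], [4,8,9], [5,6,8]

Hence C_0 ≅ Z^9, C_1 ≅ Z^27, C_2 ≅ Z^18.

∂_1: C_1 → C_0 maps an edge to its endpoints' difference, ∂[p,q] = q − p. For instance
  ∂[2,3] = [3] − [2].
The 9×27 boundary matrix has rank 8 and Smith normal form diag(1,1,1,1,1,1,1,1).

The boundary map ∂_2: C_2 → C_1 acts by ∂[p,q,r] = [q,r] − [p,r] + [p,q]. For instance
  ∂[4,5,8] = [5,8] − [4,8] + [4,5],
  ∂[1,2,3] = [2,3] − [1,3] + [1,2].
The resulting 27×18 matrix has rank 18, and its Smith normal form has invariant factors (1,1,1,1,1,1,1,1,1,1,1,1,1,1,1,1,1,2).

Now H_k = ker ∂_k / im ∂_{k+1}, so:

  H_2: rank ker ∂_2 − rank ∂_3 = (18 − 18) − 0 = 0, and there is no ∂_3, so H_2 ≅ 0.

H_2 ≅ 0.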